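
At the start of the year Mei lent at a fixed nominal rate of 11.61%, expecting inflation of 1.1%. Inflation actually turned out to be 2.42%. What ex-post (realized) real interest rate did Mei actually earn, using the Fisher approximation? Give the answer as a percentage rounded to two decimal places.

9.19%

Ex-post: 11.61% − 2.42% = 9.190%
So the realized real rate is 9.19%.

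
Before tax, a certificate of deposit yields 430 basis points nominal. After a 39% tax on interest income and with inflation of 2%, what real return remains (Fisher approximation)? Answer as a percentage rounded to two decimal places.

After-tax nominal return = 4.3% × (1 − 0.39) = 2.6230%.
r ≈ 2.6230% − 2% → 0.62%.

0.62%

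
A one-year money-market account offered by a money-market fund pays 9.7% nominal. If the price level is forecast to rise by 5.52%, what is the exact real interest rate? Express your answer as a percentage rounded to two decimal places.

By the Fisher identity, 1 + r = (1 + i)/(1 + π).
1 + r = 1.09700 / 1.05520 = 1.039613
r = 1.039613 − 1 = 3.9613%, i.e. 3.96%.

3.96%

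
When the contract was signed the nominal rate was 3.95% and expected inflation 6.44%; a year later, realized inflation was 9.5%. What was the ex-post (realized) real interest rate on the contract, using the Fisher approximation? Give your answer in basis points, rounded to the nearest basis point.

-555 basis points

Ex-post: 3.95% − 9.5% = -5.550%
So the realized real rate is -555 basis points.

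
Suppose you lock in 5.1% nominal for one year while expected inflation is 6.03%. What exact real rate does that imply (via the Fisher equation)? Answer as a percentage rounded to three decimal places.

-0.877%

1 + r = 1.05100 / 1.06030 = 0.991229
r = 0.991229 − 1 = -0.8771%, i.e. -0.877%.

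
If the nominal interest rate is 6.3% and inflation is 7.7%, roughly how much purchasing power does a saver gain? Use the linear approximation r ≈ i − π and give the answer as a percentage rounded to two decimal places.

-1.40%

r ≈ i − π = 6.3% − 7.7% = -1.40%.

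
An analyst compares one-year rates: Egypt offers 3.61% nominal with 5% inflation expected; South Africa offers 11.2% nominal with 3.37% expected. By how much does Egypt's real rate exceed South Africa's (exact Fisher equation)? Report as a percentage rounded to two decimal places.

-8.90%

Egypt: (1 + 0.0361)/(1 + 0.0500) − 1 = -1.3238%
South Africa: (1 + 0.1120)/(1 + 0.0337) − 1 = 7.5747%
Differential = -1.3238% − 7.5747% = -8.8985% → -8.90%.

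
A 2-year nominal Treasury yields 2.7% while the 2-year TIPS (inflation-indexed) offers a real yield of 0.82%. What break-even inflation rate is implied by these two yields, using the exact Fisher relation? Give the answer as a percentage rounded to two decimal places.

1.86%

(1 + π) = (1 + i)/(1 + r) = 1.02700 / 1.00820 = 1.018647
Break-even inflation = 1.018647 − 1 → 1.86%.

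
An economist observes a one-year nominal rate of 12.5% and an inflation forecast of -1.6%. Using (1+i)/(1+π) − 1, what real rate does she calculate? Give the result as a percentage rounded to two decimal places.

14.33%

1 + r = 1.12500 / 0.98400 = 1.143293
r = 1.143293 − 1 = 14.3293%, i.e. 14.33%.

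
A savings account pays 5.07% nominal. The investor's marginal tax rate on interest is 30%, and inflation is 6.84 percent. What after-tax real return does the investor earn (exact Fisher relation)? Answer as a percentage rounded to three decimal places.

-3.080%

After-tax nominal return = 5.07% × (1 − 0.3) = 3.5490%.
1 + r = 1.03549 / 1.06840 = 0.969197
After-tax real rate = 0.969197 − 1 → -3.080%.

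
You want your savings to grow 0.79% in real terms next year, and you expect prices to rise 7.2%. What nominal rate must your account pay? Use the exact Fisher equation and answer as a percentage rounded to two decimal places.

(1 + i) = (1 + r)(1 + π) = 1.00790 × 1.07200 = 1.0804688
i = 1.0804688 − 1, so the required nominal rate is 8.05%.

8.05%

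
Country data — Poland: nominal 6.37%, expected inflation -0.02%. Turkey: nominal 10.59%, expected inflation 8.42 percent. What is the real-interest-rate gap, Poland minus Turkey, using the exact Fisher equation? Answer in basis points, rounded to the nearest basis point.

Poland: (1 + 0.0637)/(1 − 0.0002) − 1 = 6.3913%
Turkey: (1 + 0.1059)/(1 + 0.0842) − 1 = 2.0015%
Differential = 6.3913% − 2.0015% = 4.3898% → 439 basis points.

439 basis points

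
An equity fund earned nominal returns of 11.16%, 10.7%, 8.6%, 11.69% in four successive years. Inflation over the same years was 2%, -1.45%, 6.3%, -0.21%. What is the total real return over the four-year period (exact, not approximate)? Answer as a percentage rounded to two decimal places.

39.98%

Compound the nominal returns: 1.1116 × 1.1070 × 1.0860 × 1.1169 = 1.492589.
Compound inflation: 1.0200 × 0.9855 × 1.0630 × 0.9979 = 1.066294.
Deflate: 1.492589 / 1.066294 = 1.399791.
Total real return = 1.399791 − 1 → 39.98%.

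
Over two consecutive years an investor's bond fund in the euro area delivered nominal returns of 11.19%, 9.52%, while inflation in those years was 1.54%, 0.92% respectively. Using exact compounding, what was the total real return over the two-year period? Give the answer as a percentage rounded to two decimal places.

18.84%

Nominal growth factor = 1.1119 × 1.0952 = 1.217753
Price-level growth factor = 1.0154 × 1.0092 = 1.024742
Real growth factor = 1.217753 / 1.024742 = 1.188351
Total real return = 1.188351 − 1 → 18.84%.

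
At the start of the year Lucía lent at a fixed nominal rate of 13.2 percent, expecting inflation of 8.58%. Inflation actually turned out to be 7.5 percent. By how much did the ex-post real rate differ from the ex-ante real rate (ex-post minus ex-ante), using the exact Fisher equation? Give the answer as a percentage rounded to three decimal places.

1.047%

Ex-ante: (1 + 0.1320)/(1 + 0.0858) − 1 = 4.2549%
Ex-post: (1 + 0.1320)/(1 + 0.0750) − 1 = 5.3023%
Difference (ex-post − ex-ante) = 1.0474% → 1.047%.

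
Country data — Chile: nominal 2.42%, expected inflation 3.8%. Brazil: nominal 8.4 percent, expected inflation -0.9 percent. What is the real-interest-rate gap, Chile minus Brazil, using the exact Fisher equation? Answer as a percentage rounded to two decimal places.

-10.71%

Chile: (1 + 0.0242)/(1 + 0.0380) − 1 = -1.3295%
Brazil: (1 + 0.0840)/(1 − 0.0090) − 1 = 9.3845%
Differential = -1.3295% − 9.3845% = -10.7139% → -10.71%.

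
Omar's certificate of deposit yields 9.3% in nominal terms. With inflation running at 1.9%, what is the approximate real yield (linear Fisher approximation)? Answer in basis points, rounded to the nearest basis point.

740 basis points

r ≈ i − π = 9.3% − 1.9% = 740 basis points.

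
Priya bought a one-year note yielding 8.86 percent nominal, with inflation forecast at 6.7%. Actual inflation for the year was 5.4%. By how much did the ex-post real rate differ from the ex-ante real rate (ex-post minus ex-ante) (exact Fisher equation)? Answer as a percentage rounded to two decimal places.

Ex-ante: (1 + 0.0886)/(1 + 0.0670) − 1 = 2.0244%
Ex-post: (1 + 0.0886)/(1 + 0.0540) − 1 = 3.2827%
Difference (ex-post − ex-ante) = 1.2584% → 1.26%.

1.26%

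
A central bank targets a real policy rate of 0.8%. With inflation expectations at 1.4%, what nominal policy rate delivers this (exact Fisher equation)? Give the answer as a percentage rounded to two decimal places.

2.21%

(1 + i) = (1 + r)(1 + π) = 1.00800 × 1.01400 = 1.022112
i = 1.022112 − 1, so the required nominal rate is 2.21%.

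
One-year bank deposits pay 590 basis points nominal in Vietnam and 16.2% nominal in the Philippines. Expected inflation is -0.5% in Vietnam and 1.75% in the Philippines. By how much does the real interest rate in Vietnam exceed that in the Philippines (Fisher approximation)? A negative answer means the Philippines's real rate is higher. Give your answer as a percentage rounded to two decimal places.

Vietnam: 5.9% − (-0.5%) = 6.400%
The Philippines: 16.2% − 1.75% = 14.450%
Differential = -8.050% → -8.05%.

-8.05%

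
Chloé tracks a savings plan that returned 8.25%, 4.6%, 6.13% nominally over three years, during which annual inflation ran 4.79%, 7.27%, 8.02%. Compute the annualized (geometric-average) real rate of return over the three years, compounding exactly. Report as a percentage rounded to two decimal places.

Nominal growth factor = 1.0825 × 1.0460 × 1.0613 = 1.20170468
Price-level growth factor = 1.0479 × 1.0727 × 1.0802 = 1.21423373
Real growth factor = 1.20170468 / 1.21423373 = 0.98968152
Annualized real rate = 0.98968152^(1/3) − 1 = -0.3451% → -0.35%.

-0.35%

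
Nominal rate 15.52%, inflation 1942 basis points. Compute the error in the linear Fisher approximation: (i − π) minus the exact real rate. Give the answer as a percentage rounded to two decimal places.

-0.63%

Approximate: r ≈ 15.520% − 19.420% = -3.9000%
Exact: (1 + 0.1552)/(1 + 0.1942) − 1 = -3.2658%
Error = -3.9000% − (-3.2658%) = -0.6342% → -0.63%.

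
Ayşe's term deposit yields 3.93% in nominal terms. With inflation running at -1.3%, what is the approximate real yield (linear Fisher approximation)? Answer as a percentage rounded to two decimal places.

r ≈ i − π = 3.93% − (-1.3%) = 5.23%.

5.23%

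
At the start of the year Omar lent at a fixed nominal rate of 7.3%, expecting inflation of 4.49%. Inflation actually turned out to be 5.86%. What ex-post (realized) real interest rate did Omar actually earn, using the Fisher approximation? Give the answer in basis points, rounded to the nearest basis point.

Ex-post: 7.3% − 5.86% = 1.440%
So the realized real rate is 144 basis points.

144 basis points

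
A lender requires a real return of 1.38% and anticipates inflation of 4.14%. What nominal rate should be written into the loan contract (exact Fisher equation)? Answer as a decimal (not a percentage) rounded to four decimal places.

(1 + i) = (1 + r)(1 + π) = 1.01380 × 1.04140 = 1.05577132
i = 1.05577132 − 1, so the required nominal rate is 0.0558.

0.0558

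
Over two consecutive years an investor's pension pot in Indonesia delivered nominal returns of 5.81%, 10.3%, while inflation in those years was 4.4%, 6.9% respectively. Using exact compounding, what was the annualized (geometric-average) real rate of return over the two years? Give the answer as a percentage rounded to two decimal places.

Nominal growth factor = 1.0581 × 1.1030 = 1.16708430
Price-level growth factor = 1.0440 × 1.0690 = 1.11603600
Real growth factor = 1.16708430 / 1.11603600 = 1.04574073
Annualized real rate = 1.04574073^(1/2) − 1 = 2.2615% → 2.26%.

2.26%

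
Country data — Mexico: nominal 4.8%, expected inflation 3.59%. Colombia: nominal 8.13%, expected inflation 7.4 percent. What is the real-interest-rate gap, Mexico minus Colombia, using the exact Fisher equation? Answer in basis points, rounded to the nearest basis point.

Mexico: (1 + 0.0480)/(1 + 0.0359) − 1 = 1.1681%
Colombia: (1 + 0.0813)/(1 + 0.0740) − 1 = 0.6797%
Differential = 1.1681% − 0.6797% = 0.4884% → 49 basis points.

49 basis points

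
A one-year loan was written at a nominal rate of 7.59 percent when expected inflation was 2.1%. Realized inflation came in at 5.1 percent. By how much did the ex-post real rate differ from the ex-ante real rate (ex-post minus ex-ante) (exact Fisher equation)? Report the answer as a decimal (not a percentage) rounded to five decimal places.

-0.03008

Ex-ante: (1 + 0.0759)/(1 + 0.0210) − 1 = 5.3771%
Ex-post: (1 + 0.0759)/(1 + 0.0510) − 1 = 2.3692%
Difference (ex-post − ex-ante) = -3.0079% → -0.03008.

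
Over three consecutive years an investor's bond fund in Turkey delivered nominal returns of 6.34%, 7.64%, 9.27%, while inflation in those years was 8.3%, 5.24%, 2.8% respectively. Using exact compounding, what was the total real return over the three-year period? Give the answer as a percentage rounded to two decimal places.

Compound the nominal returns: 1.0634 × 1.0764 × 1.0927 = 1.250752.
Compound inflation: 1.0830 × 1.0524 × 1.0280 = 1.171662.
Deflate: 1.250752 / 1.171662 = 1.067502.
Total real return = 1.067502 − 1 → 6.75%.

6.75%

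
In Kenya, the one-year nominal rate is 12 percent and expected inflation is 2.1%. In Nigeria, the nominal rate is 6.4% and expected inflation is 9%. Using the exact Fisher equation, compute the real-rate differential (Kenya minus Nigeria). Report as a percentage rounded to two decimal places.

12.08%

Kenya: (1 + 0.1200)/(1 + 0.0210) − 1 = 9.6964%
Nigeria: (1 + 0.0640)/(1 + 0.0900) − 1 = -2.3853%
Differential = 9.6964% − (-2.3853%) = 12.0817% → 12.08%.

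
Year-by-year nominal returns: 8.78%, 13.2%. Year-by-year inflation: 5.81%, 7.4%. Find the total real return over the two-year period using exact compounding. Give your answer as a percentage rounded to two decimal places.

8.36%

Compound the nominal returns: 1.0878 × 1.1320 = 1.231390.
Compound inflation: 1.0581 × 1.0740 = 1.136399.
Deflate: 1.231390 / 1.136399 = 1.083589.
Total real return = 1.083589 − 1 → 8.36%.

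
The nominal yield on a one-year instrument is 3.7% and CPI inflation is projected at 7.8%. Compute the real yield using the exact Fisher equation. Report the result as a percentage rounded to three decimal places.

By the Fisher identity, 1 + r = (1 + i)/(1 + π).
1 + r = 1.03700 / 1.07800 = 0.961967
r = 0.961967 − 1 = -3.8033%, i.e. -3.803%.

-3.803%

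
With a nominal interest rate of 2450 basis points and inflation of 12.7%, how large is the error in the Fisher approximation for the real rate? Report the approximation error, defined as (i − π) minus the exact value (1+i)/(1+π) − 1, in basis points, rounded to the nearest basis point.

133 basis points

Approximate: r ≈ 24.500% − 12.700% = 11.8000%
Exact: (1 + 0.2450)/(1 + 0.1270) − 1 = 10.4703%
Error = 11.8000% − 10.4703% = 1.3297% → 133 basis points.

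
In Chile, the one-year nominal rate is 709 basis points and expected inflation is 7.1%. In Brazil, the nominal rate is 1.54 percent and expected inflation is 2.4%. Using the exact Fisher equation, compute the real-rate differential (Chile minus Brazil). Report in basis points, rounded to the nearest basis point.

Chile: (1 + 0.0709)/(1 + 0.0710) − 1 = -0.0093%
Brazil: (1 + 0.0154)/(1 + 0.0240) − 1 = -0.8398%
Differential = -0.0093% − (-0.8398%) = 0.8305% → 83 basis points.

83 basis points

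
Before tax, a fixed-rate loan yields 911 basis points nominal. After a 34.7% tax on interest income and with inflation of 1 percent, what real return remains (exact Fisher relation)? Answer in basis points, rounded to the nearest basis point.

After-tax nominal return = 9.11% × (1 − 0.347) = 5.94883%.
1 + r = 1.0594883 / 1.01000 = 1.048998
After-tax real rate = 1.048998 − 1 → 490 basis points.

490 basis points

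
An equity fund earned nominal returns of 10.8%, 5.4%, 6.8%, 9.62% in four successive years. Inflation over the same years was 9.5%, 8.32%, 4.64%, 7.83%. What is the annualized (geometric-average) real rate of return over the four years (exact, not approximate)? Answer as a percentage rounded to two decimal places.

0.54%

Nominal growth factor = 1.1080 × 1.0540 × 1.0680 × 1.0962 = 1.36722950
Price-level growth factor = 1.0950 × 1.0832 × 1.0464 × 1.0783 = 1.33832043
Real growth factor = 1.36722950 / 1.33832043 = 1.02160101
Annualized real rate = 1.02160101^(1/4) − 1 = 0.5357% → 0.54%.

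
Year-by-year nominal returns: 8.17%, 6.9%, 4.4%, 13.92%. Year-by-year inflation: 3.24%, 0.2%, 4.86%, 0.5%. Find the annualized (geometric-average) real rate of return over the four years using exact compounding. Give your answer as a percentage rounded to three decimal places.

5.980%

Compound the nominal returns: 1.0817 × 1.0690 × 1.0440 × 1.1392 = 1.37526063.
Compound inflation: 1.0324 × 1.0020 × 1.0486 × 1.0050 = 1.09016349.
Deflate: 1.37526063 / 1.09016349 = 1.26151778.
Annualized real rate = 1.26151778^(1/4) − 1 = 5.9799% → 5.980%.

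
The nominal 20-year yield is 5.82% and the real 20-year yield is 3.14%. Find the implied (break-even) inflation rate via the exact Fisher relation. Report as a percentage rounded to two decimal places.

(1 + π) = (1 + i)/(1 + r) = 1.05820 / 1.03140 = 1.025984
Break-even inflation = 1.025984 − 1 → 2.60%.

2.60%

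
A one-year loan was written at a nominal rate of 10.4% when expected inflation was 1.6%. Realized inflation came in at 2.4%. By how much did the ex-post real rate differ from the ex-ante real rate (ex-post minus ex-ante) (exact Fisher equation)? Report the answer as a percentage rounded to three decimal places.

Ex-ante: (1 + 0.1040)/(1 + 0.0160) − 1 = 8.6614%
Ex-post: (1 + 0.1040)/(1 + 0.0240) − 1 = 7.8125%
Difference (ex-post − ex-ante) = -0.8489% → -0.849%.

-0.849%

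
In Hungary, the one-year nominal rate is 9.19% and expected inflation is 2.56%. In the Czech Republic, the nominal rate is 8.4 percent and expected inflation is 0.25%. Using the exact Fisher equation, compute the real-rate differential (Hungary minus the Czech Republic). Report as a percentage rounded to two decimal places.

-1.67%

Hungary: (1 + 0.0919)/(1 + 0.0256) − 1 = 6.4645%
The Czech Republic: (1 + 0.0840)/(1 + 0.0025) − 1 = 8.1297%
Differential = 6.4645% − 8.1297% = -1.6652% → -1.67%.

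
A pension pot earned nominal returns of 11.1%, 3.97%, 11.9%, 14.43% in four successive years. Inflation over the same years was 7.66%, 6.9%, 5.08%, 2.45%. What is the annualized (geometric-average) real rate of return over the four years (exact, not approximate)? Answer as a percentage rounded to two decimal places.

4.53%

Nominal growth factor = 1.1110 × 1.0397 × 1.1190 × 1.1443 = 1.47908144
Price-level growth factor = 1.0766 × 1.0690 × 1.0508 × 1.0245 = 1.23897946
Real growth factor = 1.47908144 / 1.23897946 = 1.19379012
Annualized real rate = 1.19379012^(1/4) − 1 = 4.5278% → 4.53%.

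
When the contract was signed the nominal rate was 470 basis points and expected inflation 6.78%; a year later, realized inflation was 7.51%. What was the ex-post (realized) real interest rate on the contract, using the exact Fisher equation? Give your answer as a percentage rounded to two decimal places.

Ex-post: (1 + 0.0470)/(1 + 0.0751) − 1 = -2.6137%
So the realized real rate is -2.61%.

-2.61%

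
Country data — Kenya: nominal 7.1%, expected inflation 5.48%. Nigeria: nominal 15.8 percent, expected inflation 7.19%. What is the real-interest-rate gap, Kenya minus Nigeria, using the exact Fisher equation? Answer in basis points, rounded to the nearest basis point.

-650 basis points

Kenya: (1 + 0.0710)/(1 + 0.0548) − 1 = 1.5358%
Nigeria: (1 + 0.1580)/(1 + 0.0719) − 1 = 8.0325%
Differential = 1.5358% − 8.0325% = -6.4966% → -650 basis points.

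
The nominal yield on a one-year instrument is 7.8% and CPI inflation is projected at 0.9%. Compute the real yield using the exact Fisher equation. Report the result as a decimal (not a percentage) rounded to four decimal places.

0.0684

By the Fisher identity, 1 + r = (1 + i)/(1 + π).
1 + r = 1.07800 / 1.00900 = 1.068385
r = 1.068385 − 1 = 6.8385%, i.e. 0.0684.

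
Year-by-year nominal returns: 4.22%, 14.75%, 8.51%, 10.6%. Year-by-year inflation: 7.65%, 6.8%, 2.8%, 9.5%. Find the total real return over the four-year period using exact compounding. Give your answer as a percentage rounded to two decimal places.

10.90%

Nominal growth factor = 1.0422 × 1.1475 × 1.0851 × 1.1060 = 1.435254
Price-level growth factor = 1.0765 × 1.0680 × 1.0280 × 1.0950 = 1.294174
Real growth factor = 1.435254 / 1.294174 = 1.109012
Total real return = 1.109012 − 1 → 10.90%.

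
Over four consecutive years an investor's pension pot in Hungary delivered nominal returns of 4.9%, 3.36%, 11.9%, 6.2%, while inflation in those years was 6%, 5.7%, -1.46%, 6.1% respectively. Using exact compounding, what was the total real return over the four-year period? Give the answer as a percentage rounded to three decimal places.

Compound the nominal returns: 1.0490 × 1.0336 × 1.1190 × 1.0620 = 1.288495.
Compound inflation: 1.0600 × 1.0570 × 0.9854 × 1.0610 = 1.171410.
Deflate: 1.288495 / 1.171410 = 1.099952.
Total real return = 1.099952 − 1 → 9.995%.

9.995%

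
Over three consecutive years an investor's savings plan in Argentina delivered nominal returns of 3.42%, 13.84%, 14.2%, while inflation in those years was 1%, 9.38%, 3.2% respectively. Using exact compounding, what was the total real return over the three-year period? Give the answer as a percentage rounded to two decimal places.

Nominal growth factor = 1.0342 × 1.1384 × 1.1420 = 1.344515
Price-level growth factor = 1.0100 × 1.0938 × 1.0320 = 1.140090
Real growth factor = 1.344515 / 1.140090 = 1.179306
Total real return = 1.179306 − 1 → 17.93%.

17.93%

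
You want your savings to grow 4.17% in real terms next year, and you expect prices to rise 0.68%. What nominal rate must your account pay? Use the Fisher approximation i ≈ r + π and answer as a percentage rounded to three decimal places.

4.850%

i ≈ r + π = 4.17% + 0.68% = 4.850%.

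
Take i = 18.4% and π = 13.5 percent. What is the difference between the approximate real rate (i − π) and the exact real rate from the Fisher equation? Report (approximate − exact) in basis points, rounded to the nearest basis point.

Approximate: r ≈ 18.400% − 13.500% = 4.9000%
Exact: (1 + 0.1840)/(1 + 0.1350) − 1 = 4.3172%
Error = 4.9000% − 4.3172% = 0.5828% → 58 basis points.

58 basis points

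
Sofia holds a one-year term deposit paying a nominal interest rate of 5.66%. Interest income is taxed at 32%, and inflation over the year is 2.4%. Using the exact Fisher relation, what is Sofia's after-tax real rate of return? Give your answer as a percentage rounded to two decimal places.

1.41%

After-tax nominal return = 5.66% × (1 − 0.32) = 3.8488%.
1 + r = 1.038488 / 1.02400 = 1.014148
After-tax real rate = 1.014148 − 1 → 1.41%.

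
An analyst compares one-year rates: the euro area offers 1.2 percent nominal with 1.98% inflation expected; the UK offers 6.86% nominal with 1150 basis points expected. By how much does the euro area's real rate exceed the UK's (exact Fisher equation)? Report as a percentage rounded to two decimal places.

The euro area: (1 + 0.0120)/(1 + 0.0198) − 1 = -0.7649%
The UK: (1 + 0.0686)/(1 + 0.1150) − 1 = -4.1614%
Differential = -0.7649% − (-4.1614%) = 3.3966% → 3.40%.

3.40%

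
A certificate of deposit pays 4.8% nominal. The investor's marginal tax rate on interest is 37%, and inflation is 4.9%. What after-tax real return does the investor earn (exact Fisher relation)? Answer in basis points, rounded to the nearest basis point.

-179 basis points

After-tax nominal return = 4.8% × (1 − 0.37) = 3.0240%.
1 + r = 1.03024 / 1.04900 = 0.982116
After-tax real rate = 0.982116 − 1 → -179 basis points.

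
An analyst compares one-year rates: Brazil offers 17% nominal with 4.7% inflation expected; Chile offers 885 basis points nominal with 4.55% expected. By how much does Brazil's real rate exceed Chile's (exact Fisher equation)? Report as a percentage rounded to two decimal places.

Brazil: (1 + 0.1700)/(1 + 0.0470) − 1 = 11.74785%
Chile: (1 + 0.0885)/(1 + 0.0455) − 1 = 4.11286%
Differential = 11.74785% − 4.11286% = 7.63499% → 7.63%.

7.63%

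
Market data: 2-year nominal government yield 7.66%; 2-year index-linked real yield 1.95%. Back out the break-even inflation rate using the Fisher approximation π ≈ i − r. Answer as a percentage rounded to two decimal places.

5.71%

π ≈ i − r = 7.66% − 1.95% → 5.71%.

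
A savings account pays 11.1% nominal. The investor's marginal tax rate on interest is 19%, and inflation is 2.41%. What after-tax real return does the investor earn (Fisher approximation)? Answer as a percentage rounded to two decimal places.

After-tax nominal return = 11.1% × (1 − 0.19) = 8.9910%.
r ≈ 8.9910% − 2.41% → 6.58%.

6.58%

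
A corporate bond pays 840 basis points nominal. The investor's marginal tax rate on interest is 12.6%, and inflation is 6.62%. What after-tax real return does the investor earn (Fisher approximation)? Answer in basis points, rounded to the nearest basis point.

After-tax nominal return = 8.4% × (1 − 0.126) = 7.3416%.
r ≈ 7.3416% − 6.62% → 72 basis points.

72 basis points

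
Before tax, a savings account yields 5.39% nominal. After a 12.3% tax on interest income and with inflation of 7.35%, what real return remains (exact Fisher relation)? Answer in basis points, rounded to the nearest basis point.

-244 basis points

After-tax nominal return = 5.39% × (1 − 0.123) = 4.72703%.
1 + r = 1.0472703 / 1.07350 = 0.975566
After-tax real rate = 0.975566 − 1 → -244 basis points.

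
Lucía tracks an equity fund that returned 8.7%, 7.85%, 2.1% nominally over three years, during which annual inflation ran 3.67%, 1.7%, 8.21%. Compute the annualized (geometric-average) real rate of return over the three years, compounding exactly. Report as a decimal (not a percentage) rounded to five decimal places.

Compound the nominal returns: 1.0870 × 1.0785 × 1.0210 = 1.19694842.
Compound inflation: 1.0367 × 1.0170 × 1.0821 = 1.14088389.
Deflate: 1.19694842 / 1.14088389 = 1.04914131.
Annualized real rate = 1.04914131^(1/3) − 1 = 1.6119% → 0.01612.

0.01612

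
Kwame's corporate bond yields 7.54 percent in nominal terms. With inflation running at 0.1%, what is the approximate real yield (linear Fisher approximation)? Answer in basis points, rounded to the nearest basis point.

r ≈ i − π = 7.54% − 0.1% = 744 basis points.

744 basis points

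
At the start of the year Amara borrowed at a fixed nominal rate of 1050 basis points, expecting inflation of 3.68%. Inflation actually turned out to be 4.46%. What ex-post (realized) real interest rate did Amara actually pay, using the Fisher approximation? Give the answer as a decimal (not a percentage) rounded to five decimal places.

Ex-post: 10.5% − 4.46% = 6.040%
So the realized real rate is 0.06040.

0.06040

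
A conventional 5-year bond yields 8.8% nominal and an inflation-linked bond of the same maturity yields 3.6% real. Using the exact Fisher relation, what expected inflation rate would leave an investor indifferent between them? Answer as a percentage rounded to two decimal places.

5.02%

(1 + π) = (1 + i)/(1 + r) = 1.08800 / 1.03600 = 1.050193
Break-even inflation = 1.050193 − 1 → 5.02%.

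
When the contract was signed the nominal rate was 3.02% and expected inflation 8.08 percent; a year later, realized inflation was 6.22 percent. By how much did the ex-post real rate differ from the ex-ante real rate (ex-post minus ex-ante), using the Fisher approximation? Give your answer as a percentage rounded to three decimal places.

1.860%

Ex-ante: 3.02% − 8.08% = -5.060%
Ex-post: 3.02% − 6.22% = -3.200%
Difference (ex-post − ex-ante) = 1.8600% → 1.860%.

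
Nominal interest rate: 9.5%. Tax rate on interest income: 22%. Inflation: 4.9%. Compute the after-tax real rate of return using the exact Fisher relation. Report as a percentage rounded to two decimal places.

2.39%

After-tax nominal return = 9.5% × (1 − 0.22) = 7.4100%.
1 + r = 1.07410 / 1.04900 = 1.023928
After-tax real rate = 1.023928 − 1 → 2.39%.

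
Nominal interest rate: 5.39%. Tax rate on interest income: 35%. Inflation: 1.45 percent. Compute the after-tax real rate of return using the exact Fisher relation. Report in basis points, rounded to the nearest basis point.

After-tax nominal return = 5.39% × (1 − 0.35) = 3.5035%.
1 + r = 1.035035 / 1.01450 = 1.020241
After-tax real rate = 1.020241 − 1 → 202 basis points.

202 basis points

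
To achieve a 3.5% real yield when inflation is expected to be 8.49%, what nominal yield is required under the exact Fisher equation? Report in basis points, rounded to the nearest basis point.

(1 + i) = (1 + r)(1 + π) = 1.03500 × 1.08490 = 1.1228715
i = 1.1228715 − 1, so the required nominal rate is 1229 basis points.

1229 basis points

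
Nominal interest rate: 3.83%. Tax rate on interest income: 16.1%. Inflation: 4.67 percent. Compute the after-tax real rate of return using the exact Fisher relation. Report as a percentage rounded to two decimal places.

After-tax nominal return = 3.83% × (1 − 0.161) = 3.21337%.
1 + r = 1.0321337 / 1.04670 = 0.986084
After-tax real rate = 0.986084 − 1 → -1.39%.

-1.39%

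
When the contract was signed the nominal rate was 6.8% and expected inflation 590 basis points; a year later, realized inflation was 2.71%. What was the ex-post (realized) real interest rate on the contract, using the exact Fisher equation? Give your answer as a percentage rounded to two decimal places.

Ex-post: (1 + 0.0680)/(1 + 0.0271) − 1 = 3.9821%
So the realized real rate is 3.98%.

3.98%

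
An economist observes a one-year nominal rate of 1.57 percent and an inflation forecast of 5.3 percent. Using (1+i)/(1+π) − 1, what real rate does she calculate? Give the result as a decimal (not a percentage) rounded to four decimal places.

-0.0354

1 + r = 1.01570 / 1.05300 = 0.964577
r = 0.964577 − 1 = -3.5423%, i.e. -0.0354.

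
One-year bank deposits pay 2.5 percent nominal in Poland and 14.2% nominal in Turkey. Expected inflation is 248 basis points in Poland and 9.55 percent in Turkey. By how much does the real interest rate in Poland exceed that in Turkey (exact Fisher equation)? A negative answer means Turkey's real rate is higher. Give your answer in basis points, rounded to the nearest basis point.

Poland: (1 + 0.0250)/(1 + 0.0248) − 1 = 0.0195%
Turkey: (1 + 0.1420)/(1 + 0.0955) − 1 = 4.2446%
Differential = 0.0195% − 4.2446% = -4.2251% → -423 basis points.

-423 basis points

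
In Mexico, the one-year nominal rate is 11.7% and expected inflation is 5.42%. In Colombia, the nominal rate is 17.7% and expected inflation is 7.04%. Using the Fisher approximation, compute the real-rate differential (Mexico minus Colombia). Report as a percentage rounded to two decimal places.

Mexico: 11.7% − 5.42% = 6.280%
Colombia: 17.7% − 7.04% = 10.660%
Differential = -4.380% → -4.38%.

-4.38%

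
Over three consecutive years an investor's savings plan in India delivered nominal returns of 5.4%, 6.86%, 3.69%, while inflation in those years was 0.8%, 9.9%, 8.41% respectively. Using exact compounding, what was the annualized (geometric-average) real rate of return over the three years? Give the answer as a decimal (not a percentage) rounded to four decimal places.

-0.0093

Nominal growth factor = 1.0540 × 1.0686 × 1.0369 = 1.16786503
Price-level growth factor = 1.0080 × 1.0990 × 1.0841 = 1.20095731
Real growth factor = 1.16786503 / 1.20095731 = 0.97244509
Annualized real rate = 0.97244509^(1/3) − 1 = -0.9271% → -0.0093.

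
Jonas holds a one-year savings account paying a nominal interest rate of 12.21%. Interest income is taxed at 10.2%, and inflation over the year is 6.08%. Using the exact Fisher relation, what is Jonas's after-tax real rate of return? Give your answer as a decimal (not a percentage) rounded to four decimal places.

0.0460

After-tax nominal return = 12.21% × (1 − 0.102) = 10.96458%.
1 + r = 1.1096458 / 1.06080 = 1.046046
After-tax real rate = 1.046046 − 1 → 0.0460.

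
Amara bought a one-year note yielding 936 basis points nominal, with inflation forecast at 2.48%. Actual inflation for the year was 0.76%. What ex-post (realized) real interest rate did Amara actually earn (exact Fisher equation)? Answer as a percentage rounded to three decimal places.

8.535%

Ex-post: (1 + 0.0936)/(1 + 0.0076) − 1 = 8.5351%
So the realized real rate is 8.535%.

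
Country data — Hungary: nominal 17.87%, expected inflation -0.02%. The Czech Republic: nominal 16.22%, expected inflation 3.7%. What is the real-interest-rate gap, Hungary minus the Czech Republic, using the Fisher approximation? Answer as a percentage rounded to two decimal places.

Hungary: 17.87% − (-0.02%) = 17.890%
The Czech Republic: 16.22% − 3.7% = 12.520%
Differential = 5.370% → 5.37%.

5.37%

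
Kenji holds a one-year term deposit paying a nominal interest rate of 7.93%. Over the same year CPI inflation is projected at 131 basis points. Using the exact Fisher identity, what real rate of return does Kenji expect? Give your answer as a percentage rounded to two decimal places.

By the Fisher identity, 1 + r = (1 + i)/(1 + π).
1 + r = 1.07930 / 1.01310 = 1.065344
r = 1.065344 − 1 = 6.5344%, i.e. 6.53%.

6.53%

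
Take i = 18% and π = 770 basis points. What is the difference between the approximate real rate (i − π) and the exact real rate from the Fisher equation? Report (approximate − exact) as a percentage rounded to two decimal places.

Approximate: r ≈ 18.000% − 7.700% = 10.3000%
Exact: (1 + 0.1800)/(1 + 0.0770) − 1 = 9.5636%
Error = 10.3000% − 9.5636% = 0.7364% → 0.74%.

0.74%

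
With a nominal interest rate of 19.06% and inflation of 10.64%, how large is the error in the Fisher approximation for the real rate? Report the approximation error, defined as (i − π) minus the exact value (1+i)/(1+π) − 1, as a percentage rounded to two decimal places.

Approximate: r ≈ 19.060% − 10.640% = 8.4200%
Exact: (1 + 0.1906)/(1 + 0.1064) − 1 = 7.6103%
Error = 8.4200% − 7.6103% = 0.8097% → 0.81%.

0.81%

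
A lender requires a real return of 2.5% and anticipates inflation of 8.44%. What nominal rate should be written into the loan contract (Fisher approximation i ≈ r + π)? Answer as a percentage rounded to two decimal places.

i ≈ r + π = 2.5% + 8.44% = 10.94%.

10.94%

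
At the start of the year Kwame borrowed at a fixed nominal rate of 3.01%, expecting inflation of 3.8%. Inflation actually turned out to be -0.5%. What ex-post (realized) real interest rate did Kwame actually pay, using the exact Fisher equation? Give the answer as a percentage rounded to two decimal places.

Ex-post: (1 + 0.0301)/(1 − 0.0050) − 1 = 3.5276%
So the realized real rate is 3.53%.

3.53%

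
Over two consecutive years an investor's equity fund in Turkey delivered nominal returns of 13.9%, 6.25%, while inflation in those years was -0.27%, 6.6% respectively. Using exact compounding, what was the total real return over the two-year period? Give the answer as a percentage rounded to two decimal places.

13.83%

Compound the nominal returns: 1.1390 × 1.0625 = 1.210188.
Compound inflation: 0.9973 × 1.0660 = 1.063122.
Deflate: 1.210188 / 1.063122 = 1.138334.
Total real return = 1.138334 − 1 → 13.83%.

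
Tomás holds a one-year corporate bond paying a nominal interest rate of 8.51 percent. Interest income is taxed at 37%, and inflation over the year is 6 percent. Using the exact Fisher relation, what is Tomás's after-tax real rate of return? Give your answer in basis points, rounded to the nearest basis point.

-60 basis points

After-tax nominal return = 8.51% × (1 − 0.37) = 5.3613%.
1 + r = 1.053613 / 1.06000 = 0.993975
After-tax real rate = 0.993975 − 1 → -60 basis points.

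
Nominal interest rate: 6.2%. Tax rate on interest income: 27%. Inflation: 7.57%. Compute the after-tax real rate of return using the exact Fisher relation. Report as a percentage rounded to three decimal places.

After-tax nominal return = 6.2% × (1 − 0.27) = 4.5260%.
1 + r = 1.04526 / 1.07570 = 0.971702
After-tax real rate = 0.971702 − 1 → -2.830%.

-2.830%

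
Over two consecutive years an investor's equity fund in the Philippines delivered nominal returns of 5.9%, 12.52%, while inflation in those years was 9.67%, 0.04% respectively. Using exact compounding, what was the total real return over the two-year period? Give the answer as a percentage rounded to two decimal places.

8.61%

Nominal growth factor = 1.0590 × 1.1252 = 1.191587
Price-level growth factor = 1.0967 × 1.0004 = 1.097139
Real growth factor = 1.191587 / 1.097139 = 1.086086
Total real return = 1.086086 − 1 → 8.61%.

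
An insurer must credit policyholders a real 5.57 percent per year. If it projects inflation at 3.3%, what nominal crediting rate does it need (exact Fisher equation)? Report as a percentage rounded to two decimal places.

9.05%

(1 + i) = (1 + r)(1 + π) = 1.05570 × 1.03300 = 1.0905381
i = 1.0905381 − 1, so the required nominal rate is 9.05%.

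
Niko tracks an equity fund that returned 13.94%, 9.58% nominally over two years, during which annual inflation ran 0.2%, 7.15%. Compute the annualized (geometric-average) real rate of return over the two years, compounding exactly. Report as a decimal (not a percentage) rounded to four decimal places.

Compound the nominal returns: 1.1394 × 1.0958 = 1.24855452.
Compound inflation: 1.0020 × 1.0715 = 1.07364300.
Deflate: 1.24855452 / 1.07364300 = 1.16291404.
Annualized real rate = 1.16291404^(1/2) − 1 = 7.8385% → 0.0784.

0.0784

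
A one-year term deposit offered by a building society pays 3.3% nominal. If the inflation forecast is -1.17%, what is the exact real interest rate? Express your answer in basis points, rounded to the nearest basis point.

1 + r = 1.03300 / 0.98830 = 1.045229
r = 1.045229 − 1 = 4.5229%, i.e. 452 basis points.

452 basis points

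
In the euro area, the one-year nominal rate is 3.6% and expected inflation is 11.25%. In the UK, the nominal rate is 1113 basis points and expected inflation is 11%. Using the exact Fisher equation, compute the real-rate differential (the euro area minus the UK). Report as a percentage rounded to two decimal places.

-6.99%

The euro area: (1 + 0.0360)/(1 + 0.1125) − 1 = -6.8764%
The UK: (1 + 0.1113)/(1 + 0.1100) − 1 = 0.1171%
Differential = -6.8764% − 0.1171% = -6.9935% → -6.99%.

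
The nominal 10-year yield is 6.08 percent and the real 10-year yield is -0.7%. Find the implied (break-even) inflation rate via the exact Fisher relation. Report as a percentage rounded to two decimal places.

6.83%

(1 + π) = (1 + i)/(1 + r) = 1.06080 / 0.99300 = 1.068278
Break-even inflation = 1.068278 − 1 → 6.83%.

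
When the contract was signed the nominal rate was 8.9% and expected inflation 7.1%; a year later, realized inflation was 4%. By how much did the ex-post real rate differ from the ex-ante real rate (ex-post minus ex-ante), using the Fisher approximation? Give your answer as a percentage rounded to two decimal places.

3.10%

Ex-ante: 8.9% − 7.1% = 1.800%
Ex-post: 8.9% − 4% = 4.900%
Difference (ex-post − ex-ante) = 3.1000% → 3.10%.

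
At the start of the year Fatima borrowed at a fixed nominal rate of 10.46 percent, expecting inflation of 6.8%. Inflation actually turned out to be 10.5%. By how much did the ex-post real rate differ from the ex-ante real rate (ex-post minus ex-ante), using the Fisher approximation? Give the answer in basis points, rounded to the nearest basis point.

Ex-ante: 10.46% − 6.8% = 3.660%
Ex-post: 10.46% − 10.5% = -0.040%
Difference (ex-post − ex-ante) = -3.7000% → -370 basis points.

-370 basis points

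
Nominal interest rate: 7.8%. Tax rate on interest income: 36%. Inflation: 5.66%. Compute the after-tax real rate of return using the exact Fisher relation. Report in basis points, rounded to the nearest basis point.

After-tax nominal return = 7.8% × (1 − 0.36) = 4.9920%.
1 + r = 1.04992 / 1.05660 = 0.993678
After-tax real rate = 0.993678 − 1 → -63 basis points.

-63 basis points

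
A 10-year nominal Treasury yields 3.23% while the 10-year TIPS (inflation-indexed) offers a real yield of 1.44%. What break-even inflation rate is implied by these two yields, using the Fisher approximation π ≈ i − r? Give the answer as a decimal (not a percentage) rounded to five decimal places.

π ≈ i − r = 3.23% − 1.44% → 0.01790.

0.01790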